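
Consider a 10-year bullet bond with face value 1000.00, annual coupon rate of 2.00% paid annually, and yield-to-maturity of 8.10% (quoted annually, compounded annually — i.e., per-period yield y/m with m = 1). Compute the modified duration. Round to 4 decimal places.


Answer: Modified duration = 8.1794

Derivation:
Coupon per period c = face * coupon_rate / m = 20.000000
Periods per year m = 1; per-period yield y/m = 0.081000
Number of cashflows N = 10
Cashflows (t years, CF_t, discount factor 1/(1+y/m)^(m*t), PV):
  t = 1.0000: CF_t = 20.000000, DF = 0.925069, PV = 18.501388
  t = 2.0000: CF_t = 20.000000, DF = 0.855753, PV = 17.115067
  t = 3.0000: CF_t = 20.000000, DF = 0.791631, PV = 15.832625
  t = 4.0000: CF_t = 20.000000, DF = 0.732314, PV = 14.646276
  t = 5.0000: CF_t = 20.000000, DF = 0.677441, PV = 13.548822
  t = 6.0000: CF_t = 20.000000, DF = 0.626680, PV = 12.533600
  t = 7.0000: CF_t = 20.000000, DF = 0.579722, PV = 11.594450
  t = 8.0000: CF_t = 20.000000, DF = 0.536284, PV = 10.725670
  t = 9.0000: CF_t = 20.000000, DF = 0.496099, PV = 9.921989
  t = 10.0000: CF_t = 1020.000000, DF = 0.458926, PV = 468.104948
Price P = sum_t PV_t = 592.524835
First compute Macaulay numerator sum_t t * PV_t:
  t * PV_t at t = 1.0000: 18.501388
  t * PV_t at t = 2.0000: 34.230134
  t * PV_t at t = 3.0000: 47.497874
  t * PV_t at t = 4.0000: 58.585105
  t * PV_t at t = 5.0000: 67.744108
  t * PV_t at t = 6.0000: 75.201600
  t * PV_t at t = 7.0000: 81.161147
  t * PV_t at t = 8.0000: 85.805363
  t * PV_t at t = 9.0000: 89.297903
  t * PV_t at t = 10.0000: 4681.049485
Macaulay duration D = 5239.074107 / 592.524835 = 8.841949
Modified duration = D / (1 + y/m) = 8.841949 / (1 + 0.081000) = 8.179416


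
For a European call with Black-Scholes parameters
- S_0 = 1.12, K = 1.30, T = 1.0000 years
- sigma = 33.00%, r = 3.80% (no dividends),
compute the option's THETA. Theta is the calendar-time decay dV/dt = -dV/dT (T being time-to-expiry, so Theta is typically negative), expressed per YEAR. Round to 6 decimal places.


Answer: Theta = -0.087297

Derivation:
d1 = -0.1714714520; d2 = -0.5014714520
phi(d1) = 0.3931202389; exp(-qT) = 1.0000000000; exp(-rT) = 0.9627129409
Theta = -S*exp(-qT)*phi(d1)*sigma/(2*sqrt(T)) - r*K*exp(-rT)*N(d2) + q*S*exp(-qT)*N(d1)
N(d1) = 0.4319265380; N(d2) = 0.3080196822; sqrt(T) = 1.0000000000
Term 1 = -1.1200 * 1.0000000000 * 0.3931202389 * 0.3300 / (2 * 1.0000000000) = -0.0726486201
Term 2 = -0.0380 * 1.3000 * 0.9627129409 * 0.3080196822 = -0.0146488060
Term 3 = 0 (no dividend yield, q = 0)
Theta = -0.0726486201 + (-0.0146488060) + (0.0000000000) = -0.087297


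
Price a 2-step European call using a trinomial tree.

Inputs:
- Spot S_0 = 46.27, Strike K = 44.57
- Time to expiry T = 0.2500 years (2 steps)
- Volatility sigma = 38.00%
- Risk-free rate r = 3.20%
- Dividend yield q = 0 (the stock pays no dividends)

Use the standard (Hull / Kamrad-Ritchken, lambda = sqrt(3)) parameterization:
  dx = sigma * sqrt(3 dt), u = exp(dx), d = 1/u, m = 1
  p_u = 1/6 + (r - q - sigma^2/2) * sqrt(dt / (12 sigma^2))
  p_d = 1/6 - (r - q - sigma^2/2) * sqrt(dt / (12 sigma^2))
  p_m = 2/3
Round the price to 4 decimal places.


dt = T/N = 0.125000; dx = sigma*sqrt(3*dt) = 0.232702
u = exp(dx) = 1.262005; d = 1/u = 0.792390
p_u = 0.155870, p_m = 0.666667, p_d = 0.177464
Discount per step: exp(-r*dt) = 0.996008
Stock lattice S(k, j) with j the centered position index:
  k=0: S(0,+0) = 46.2700
  k=1: S(1,-1) = 36.6639; S(1,+0) = 46.2700; S(1,+1) = 58.3930
  k=2: S(2,-2) = 29.0521; S(2,-1) = 36.6639; S(2,+0) = 46.2700; S(2,+1) = 58.3930; S(2,+2) = 73.6922
Terminal payoffs V(N, j) = max(S_T - K, 0):
  V(2,-2) = 0.000000; V(2,-1) = 0.000000; V(2,+0) = 1.700000; V(2,+1) = 13.822960; V(2,+2) = 29.122192
Backward induction: V(k, j) = exp(-r*dt) * [p_u * V(k+1, j+1) + p_m * V(k+1, j) + p_d * V(k+1, j-1)]
  V(1,-1) = exp(-r*dt) * [p_u*1.700000 + p_m*0.000000 + p_d*0.000000] = 0.263920
  V(1,+0) = exp(-r*dt) * [p_u*13.822960 + p_m*1.700000 + p_d*0.000000] = 3.274787
  V(1,+1) = exp(-r*dt) * [p_u*29.122192 + p_m*13.822960 + p_d*1.700000] = 14.000146
  V(0,+0) = exp(-r*dt) * [p_u*14.000146 + p_m*3.274787 + p_d*0.263920] = 4.394611

Answer: Price = V(0,0) = 4.3946


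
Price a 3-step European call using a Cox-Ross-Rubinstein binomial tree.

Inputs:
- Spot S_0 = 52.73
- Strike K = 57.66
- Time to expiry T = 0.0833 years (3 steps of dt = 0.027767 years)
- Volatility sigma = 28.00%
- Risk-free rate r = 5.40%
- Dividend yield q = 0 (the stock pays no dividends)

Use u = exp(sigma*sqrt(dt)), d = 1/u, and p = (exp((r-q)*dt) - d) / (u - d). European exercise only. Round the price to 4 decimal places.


Answer: Price = V(0,0) = 0.3823

Derivation:
dt = T/N = 0.027767
u = exp(sigma*sqrt(dt)) = 1.047763; d = 1/u = 0.954414
p = (exp((r-q)*dt) - d) / (u - d) = 0.504412
Discount per step: exp(-r*dt) = 0.998502
Stock lattice S(k, i) with i counting down-moves:
  k=0: S(0,0) = 52.7300
  k=1: S(1,0) = 55.2485; S(1,1) = 50.3263
  k=2: S(2,0) = 57.8874; S(2,1) = 52.7300; S(2,2) = 48.0321
  k=3: S(3,0) = 60.6522; S(3,1) = 55.2485; S(3,2) = 50.3263; S(3,3) = 45.8425
Terminal payoffs V(N, i) = max(S_T - K, 0):
  V(3,0) = 2.992239; V(3,1) = 0.000000; V(3,2) = 0.000000; V(3,3) = 0.000000
Backward induction: V(k, i) = exp(-r*dt) * [p * V(k+1, i) + (1-p) * V(k+1, i+1)].
  V(2,0) = exp(-r*dt) * [p*2.992239 + (1-p)*0.000000] = 1.507061
  V(2,1) = exp(-r*dt) * [p*0.000000 + (1-p)*0.000000] = 0.000000
  V(2,2) = exp(-r*dt) * [p*0.000000 + (1-p)*0.000000] = 0.000000
  V(1,0) = exp(-r*dt) * [p*1.507061 + (1-p)*0.000000] = 0.759041
  V(1,1) = exp(-r*dt) * [p*0.000000 + (1-p)*0.000000] = 0.000000
  V(0,0) = exp(-r*dt) * [p*0.759041 + (1-p)*0.000000] = 0.382296


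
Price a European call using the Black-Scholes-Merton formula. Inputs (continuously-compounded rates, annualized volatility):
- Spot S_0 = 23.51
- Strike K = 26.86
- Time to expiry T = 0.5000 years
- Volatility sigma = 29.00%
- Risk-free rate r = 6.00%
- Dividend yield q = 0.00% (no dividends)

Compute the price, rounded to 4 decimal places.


Answer: Price = 0.9962

Derivation:
d1 = (ln(S/K) + (r - q + 0.5*sigma^2) * T) / (sigma * sqrt(T)) = -0.40079460
d2 = d1 - sigma * sqrt(T) = -0.60585557
exp(-rT) = 0.97044553; exp(-qT) = 1.00000000
C = S_0 * exp(-qT) * N(d1) - K * exp(-rT) * N(d2)
N(d1) = 0.34428568; N(d2) = 0.27230533
C = 23.5100 * 1.00000000 * 0.34428568 - 26.8600 * 0.97044553 * 0.27230533 = 0.9962


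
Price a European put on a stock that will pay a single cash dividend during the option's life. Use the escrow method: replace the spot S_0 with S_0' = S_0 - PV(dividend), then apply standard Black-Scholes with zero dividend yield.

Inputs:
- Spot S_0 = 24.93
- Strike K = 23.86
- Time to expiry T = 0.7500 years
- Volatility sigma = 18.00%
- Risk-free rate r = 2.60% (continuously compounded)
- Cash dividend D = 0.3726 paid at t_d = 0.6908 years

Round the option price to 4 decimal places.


PV(D) = D * exp(-r * t_d) = 0.3726 * 0.98219953 = 0.36596755
S_0' = S_0 - PV(D) = 24.9300 - 0.36596755 = 24.56403245
d1 = (ln(S_0'/K) + (r + sigma^2/2)*T) / (sigma*sqrt(T)) = 0.38958224
d2 = d1 - sigma*sqrt(T) = 0.23369767
exp(-rT) = 0.98068890
N(-d1) = 0.34842274; N(-d2) = 0.40760985
P = K * exp(-rT) * N(-d2) - S_0' * N(-d1) = 23.8600 * 0.98068890 * 0.40760985 - 24.56403245 * 0.34842274 = 0.9791

Answer: Price = 0.9791


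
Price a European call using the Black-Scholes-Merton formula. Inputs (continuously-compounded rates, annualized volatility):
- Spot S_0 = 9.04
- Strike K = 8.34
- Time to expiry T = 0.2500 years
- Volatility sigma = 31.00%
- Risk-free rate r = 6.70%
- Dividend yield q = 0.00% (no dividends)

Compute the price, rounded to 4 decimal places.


d1 = (ln(S/K) + (r - q + 0.5*sigma^2) * T) / (sigma * sqrt(T)) = 0.70553844
d2 = d1 - sigma * sqrt(T) = 0.55053844
exp(-rT) = 0.98338950; exp(-qT) = 1.00000000
C = S_0 * exp(-qT) * N(d1) - K * exp(-rT) * N(d2)
N(d1) = 0.75976239; N(d2) = 0.70902494
C = 9.0400 * 1.00000000 * 0.75976239 - 8.3400 * 0.98338950 * 0.70902494 = 1.0532

Answer: Price = 1.0532


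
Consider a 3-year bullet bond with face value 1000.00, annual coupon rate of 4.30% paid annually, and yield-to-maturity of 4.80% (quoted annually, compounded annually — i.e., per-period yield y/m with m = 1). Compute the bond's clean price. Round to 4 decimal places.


Coupon per period c = face * coupon_rate / m = 43.000000
Periods per year m = 1; per-period yield y/m = 0.048000
Number of cashflows N = 3
Cashflows (t years, CF_t, discount factor 1/(1+y/m)^(m*t), PV):
  t = 1.0000: CF_t = 43.000000, DF = 0.954198, PV = 41.030534
  t = 2.0000: CF_t = 43.000000, DF = 0.910495, PV = 39.151273
  t = 3.0000: CF_t = 1043.000000, DF = 0.868793, PV = 906.150763
Price P = sum_t PV_t = 986.332571

Answer: Price = 986.3326


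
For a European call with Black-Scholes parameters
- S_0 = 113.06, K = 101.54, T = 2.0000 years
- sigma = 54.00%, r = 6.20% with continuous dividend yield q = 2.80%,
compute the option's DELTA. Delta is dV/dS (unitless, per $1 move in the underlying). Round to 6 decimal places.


d1 = 0.6116026369; d2 = -0.1520726867
phi(d1) = 0.3308906152; exp(-qT) = 0.9455391359; exp(-rT) = 0.8833798409
N(d1) = 0.7295996535
Delta = exp(-qT) * N(d1) = 0.9455391359 * 0.7295996535 = 0.689865

Answer: Delta = 0.689865


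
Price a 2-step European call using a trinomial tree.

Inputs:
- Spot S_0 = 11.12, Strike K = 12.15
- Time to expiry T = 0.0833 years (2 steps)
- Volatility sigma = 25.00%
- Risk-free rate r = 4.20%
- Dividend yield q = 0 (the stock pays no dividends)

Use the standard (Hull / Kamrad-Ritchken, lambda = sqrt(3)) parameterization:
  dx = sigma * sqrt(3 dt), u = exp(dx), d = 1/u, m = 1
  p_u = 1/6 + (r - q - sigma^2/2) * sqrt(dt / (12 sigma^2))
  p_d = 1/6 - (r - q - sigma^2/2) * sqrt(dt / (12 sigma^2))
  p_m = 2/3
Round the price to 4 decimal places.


dt = T/N = 0.041650; dx = sigma*sqrt(3*dt) = 0.088371
u = exp(dx) = 1.092393; d = 1/u = 0.915421
p_u = 0.169200, p_m = 0.666667, p_d = 0.164133
Discount per step: exp(-r*dt) = 0.998252
Stock lattice S(k, j) with j the centered position index:
  k=0: S(0,+0) = 11.1200
  k=1: S(1,-1) = 10.1795; S(1,+0) = 11.1200; S(1,+1) = 12.1474
  k=2: S(2,-2) = 9.3185; S(2,-1) = 10.1795; S(2,+0) = 11.1200; S(2,+1) = 12.1474; S(2,+2) = 13.2697
Terminal payoffs V(N, j) = max(S_T - K, 0):
  V(2,-2) = 0.000000; V(2,-1) = 0.000000; V(2,+0) = 0.000000; V(2,+1) = 0.000000; V(2,+2) = 1.119745
Backward induction: V(k, j) = exp(-r*dt) * [p_u * V(k+1, j+1) + p_m * V(k+1, j) + p_d * V(k+1, j-1)]
  V(1,-1) = exp(-r*dt) * [p_u*0.000000 + p_m*0.000000 + p_d*0.000000] = 0.000000
  V(1,+0) = exp(-r*dt) * [p_u*0.000000 + p_m*0.000000 + p_d*0.000000] = 0.000000
  V(1,+1) = exp(-r*dt) * [p_u*1.119745 + p_m*0.000000 + p_d*0.000000] = 0.189130
  V(0,+0) = exp(-r*dt) * [p_u*0.189130 + p_m*0.000000 + p_d*0.000000] = 0.031945

Answer: Price = V(0,0) = 0.0319


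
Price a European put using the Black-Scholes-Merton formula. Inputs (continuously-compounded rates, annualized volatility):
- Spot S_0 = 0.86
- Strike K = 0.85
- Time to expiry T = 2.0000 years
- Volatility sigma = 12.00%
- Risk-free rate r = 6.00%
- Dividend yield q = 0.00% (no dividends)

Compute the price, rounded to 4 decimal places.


Answer: Price = 0.0171

Derivation:
d1 = (ln(S/K) + (r - q + 0.5*sigma^2) * T) / (sigma * sqrt(T)) = 0.86087917
d2 = d1 - sigma * sqrt(T) = 0.69117354
exp(-rT) = 0.88692044; exp(-qT) = 1.00000000
P = K * exp(-rT) * N(-d2) - S_0 * exp(-qT) * N(-d1)
N(-d1) = 0.19465230; N(-d2) = 0.24472824
P = 0.8500 * 0.88692044 * 0.24472824 - 0.8600 * 1.00000000 * 0.19465230 = 0.0171


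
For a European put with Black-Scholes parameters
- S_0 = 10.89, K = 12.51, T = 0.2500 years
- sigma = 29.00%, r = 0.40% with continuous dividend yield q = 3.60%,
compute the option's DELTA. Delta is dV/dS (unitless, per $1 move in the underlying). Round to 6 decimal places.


d1 = -0.9391095692; d2 = -1.0841095692
phi(d1) = 0.2566859503; exp(-qT) = 0.9910403788; exp(-rT) = 0.9990004998
N(-d1) = 0.8261627542
Delta = -exp(-qT) * N(-d1) = -0.9910403788 * 0.8261627542 = -0.818761

Answer: Delta = -0.818761


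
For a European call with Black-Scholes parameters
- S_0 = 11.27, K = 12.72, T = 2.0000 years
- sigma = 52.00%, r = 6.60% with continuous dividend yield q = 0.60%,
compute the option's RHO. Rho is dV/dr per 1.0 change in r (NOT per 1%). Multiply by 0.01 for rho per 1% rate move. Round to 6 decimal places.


d1 = 0.3662932385; d2 = -0.3690978140
phi(d1) = 0.3730570576; exp(-qT) = 0.9880717129; exp(-rT) = 0.8763409951
N(d2) = 0.3560274092
Rho = K*T*exp(-rT)*N(d2) = 12.7200 * 2.0000 * 0.8763409951 * 0.3560274092 = 7.937316

Answer: Rho = 7.937316


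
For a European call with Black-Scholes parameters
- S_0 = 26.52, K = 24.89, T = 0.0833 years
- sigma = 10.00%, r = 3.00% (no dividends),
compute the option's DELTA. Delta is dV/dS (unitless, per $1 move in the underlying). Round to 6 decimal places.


Answer: Delta = 0.989243

Derivation:
d1 = 2.2988409696; d2 = 2.2699792302
phi(d1) = 0.0284026328; exp(-qT) = 1.0000000000; exp(-rT) = 0.9975041199
N(d1) = 0.9892430143
Delta = exp(-qT) * N(d1) = 1.0000000000 * 0.9892430143 = 0.989243


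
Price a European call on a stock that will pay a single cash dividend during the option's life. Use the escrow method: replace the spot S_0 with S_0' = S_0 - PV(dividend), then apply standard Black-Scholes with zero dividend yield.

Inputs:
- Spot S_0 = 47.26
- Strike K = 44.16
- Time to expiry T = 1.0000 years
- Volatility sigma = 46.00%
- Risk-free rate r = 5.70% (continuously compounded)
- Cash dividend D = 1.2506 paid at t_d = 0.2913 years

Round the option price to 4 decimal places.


PV(D) = D * exp(-r * t_d) = 1.2506 * 0.98353299 = 1.23000636
S_0' = S_0 - PV(D) = 47.2600 - 1.23000636 = 46.02999364
d1 = (ln(S_0'/K) + (r + sigma^2/2)*T) / (sigma*sqrt(T)) = 0.44407352
d2 = d1 - sigma*sqrt(T) = -0.01592648
exp(-rT) = 0.94459407
N(d1) = 0.67150528; N(d2) = 0.49364652
C = S_0' * N(d1) - K * exp(-rT) * N(d2) = 46.02999364 * 0.67150528 - 44.1600 * 0.94459407 * 0.49364652 = 10.3178

Answer: Price = 10.3178


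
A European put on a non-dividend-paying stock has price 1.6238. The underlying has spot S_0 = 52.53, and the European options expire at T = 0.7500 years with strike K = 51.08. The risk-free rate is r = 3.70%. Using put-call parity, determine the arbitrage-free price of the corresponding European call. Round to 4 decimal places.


Answer: Call price = 4.4718

Derivation:
Put-call parity: C - P = S_0 * exp(-qT) - K * exp(-rT).
S_0 * exp(-qT) = 52.5300 * 1.00000000 = 52.53000000
K * exp(-rT) = 51.0800 * 0.97263149 = 49.68201673
C = P + S*exp(-qT) - K*exp(-rT)
C = 1.6238 + 52.53000000 - 49.68201673 = 4.4718


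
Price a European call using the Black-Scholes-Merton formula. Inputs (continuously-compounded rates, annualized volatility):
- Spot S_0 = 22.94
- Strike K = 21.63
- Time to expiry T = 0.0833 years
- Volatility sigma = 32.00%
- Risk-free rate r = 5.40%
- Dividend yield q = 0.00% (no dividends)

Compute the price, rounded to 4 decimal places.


Answer: Price = 1.7075

Derivation:
d1 = (ln(S/K) + (r - q + 0.5*sigma^2) * T) / (sigma * sqrt(T)) = 0.73154842
d2 = d1 - sigma * sqrt(T) = 0.63919086
exp(-rT) = 0.99551190; exp(-qT) = 1.00000000
C = S_0 * exp(-qT) * N(d1) - K * exp(-rT) * N(d2)
N(d1) = 0.76777788; N(d2) = 0.73865061
C = 22.9400 * 1.00000000 * 0.76777788 - 21.6300 * 0.99551190 * 0.73865061 = 1.7075


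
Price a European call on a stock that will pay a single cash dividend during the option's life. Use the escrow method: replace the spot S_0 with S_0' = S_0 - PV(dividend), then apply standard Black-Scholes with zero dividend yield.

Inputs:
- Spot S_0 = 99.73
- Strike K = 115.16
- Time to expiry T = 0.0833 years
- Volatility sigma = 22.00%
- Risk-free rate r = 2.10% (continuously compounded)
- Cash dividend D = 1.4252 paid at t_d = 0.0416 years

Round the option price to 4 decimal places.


PV(D) = D * exp(-r * t_d) = 1.4252 * 0.99912678 = 1.42395549
S_0' = S_0 - PV(D) = 99.7300 - 1.42395549 = 98.30604451
d1 = (ln(S_0'/K) + (r + sigma^2/2)*T) / (sigma*sqrt(T)) = -2.43278650
d2 = d1 - sigma*sqrt(T) = -2.49628233
exp(-rT) = 0.99825223
N(d1) = 0.00749157; N(d2) = 0.00627513
C = S_0' * N(d1) - K * exp(-rT) * N(d2) = 98.30604451 * 0.00749157 - 115.1600 * 0.99825223 * 0.00627513 = 0.0151

Answer: Price = 0.0151


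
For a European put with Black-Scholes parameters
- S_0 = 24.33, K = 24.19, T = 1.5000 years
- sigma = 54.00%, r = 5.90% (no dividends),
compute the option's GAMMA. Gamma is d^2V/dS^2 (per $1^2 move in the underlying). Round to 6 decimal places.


Answer: Gamma = 0.022167

Derivation:
d1 = 0.4732215081; d2 = -0.1881407224
phi(d1) = 0.3566830056; exp(-qT) = 1.0000000000; exp(-rT) = 0.9153031107
Gamma = exp(-qT) * phi(d1) / (S * sigma * sqrt(T)) = 1.0000000000 * 0.3566830056 / (24.3300 * 0.5400 * 1.2247448714) = 0.022167


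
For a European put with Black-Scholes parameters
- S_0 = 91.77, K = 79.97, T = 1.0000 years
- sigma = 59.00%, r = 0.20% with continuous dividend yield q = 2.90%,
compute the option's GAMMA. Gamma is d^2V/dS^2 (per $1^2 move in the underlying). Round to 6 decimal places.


Answer: Gamma = 0.006371

Derivation:
d1 = 0.4825150551; d2 = -0.1074849449
phi(d1) = 0.3551024561; exp(-qT) = 0.9714164645; exp(-rT) = 0.9980019987
Gamma = exp(-qT) * phi(d1) / (S * sigma * sqrt(T)) = 0.9714164645 * 0.3551024561 / (91.7700 * 0.5900 * 1.0000000000) = 0.006371


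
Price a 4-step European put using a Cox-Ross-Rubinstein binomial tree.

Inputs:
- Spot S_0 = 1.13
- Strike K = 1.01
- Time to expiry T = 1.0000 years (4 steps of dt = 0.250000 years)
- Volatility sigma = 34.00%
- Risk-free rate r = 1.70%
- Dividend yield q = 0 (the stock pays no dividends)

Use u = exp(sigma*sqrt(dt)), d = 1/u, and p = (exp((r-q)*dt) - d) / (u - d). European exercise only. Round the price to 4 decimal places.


dt = T/N = 0.250000
u = exp(sigma*sqrt(dt)) = 1.185305; d = 1/u = 0.843665
p = (exp((r-q)*dt) - d) / (u - d) = 0.470069
Discount per step: exp(-r*dt) = 0.995759
Stock lattice S(k, i) with i counting down-moves:
  k=0: S(0,0) = 1.1300
  k=1: S(1,0) = 1.3394; S(1,1) = 0.9533
  k=2: S(2,0) = 1.5876; S(2,1) = 1.1300; S(2,2) = 0.8043
  k=3: S(3,0) = 1.8818; S(3,1) = 1.3394; S(3,2) = 0.9533; S(3,3) = 0.6786
  k=4: S(4,0) = 2.2305; S(4,1) = 1.5876; S(4,2) = 1.1300; S(4,3) = 0.8043; S(4,4) = 0.5725
Terminal payoffs V(N, i) = max(K - S_T, 0):
  V(4,0) = 0.000000; V(4,1) = 0.000000; V(4,2) = 0.000000; V(4,3) = 0.205700; V(4,4) = 0.437523
Backward induction: V(k, i) = exp(-r*dt) * [p * V(k+1, i) + (1-p) * V(k+1, i+1)].
  V(3,0) = exp(-r*dt) * [p*0.000000 + (1-p)*0.000000] = 0.000000
  V(3,1) = exp(-r*dt) * [p*0.000000 + (1-p)*0.000000] = 0.000000
  V(3,2) = exp(-r*dt) * [p*0.000000 + (1-p)*0.205700] = 0.108544
  V(3,3) = exp(-r*dt) * [p*0.205700 + (1-p)*0.437523] = 0.327157
  V(2,0) = exp(-r*dt) * [p*0.000000 + (1-p)*0.000000] = 0.000000
  V(2,1) = exp(-r*dt) * [p*0.000000 + (1-p)*0.108544] = 0.057277
  V(2,2) = exp(-r*dt) * [p*0.108544 + (1-p)*0.327157] = 0.223442
  V(1,0) = exp(-r*dt) * [p*0.000000 + (1-p)*0.057277] = 0.030224
  V(1,1) = exp(-r*dt) * [p*0.057277 + (1-p)*0.223442] = 0.144717
  V(0,0) = exp(-r*dt) * [p*0.030224 + (1-p)*0.144717] = 0.090512

Answer: Price = V(0,0) = 0.0905


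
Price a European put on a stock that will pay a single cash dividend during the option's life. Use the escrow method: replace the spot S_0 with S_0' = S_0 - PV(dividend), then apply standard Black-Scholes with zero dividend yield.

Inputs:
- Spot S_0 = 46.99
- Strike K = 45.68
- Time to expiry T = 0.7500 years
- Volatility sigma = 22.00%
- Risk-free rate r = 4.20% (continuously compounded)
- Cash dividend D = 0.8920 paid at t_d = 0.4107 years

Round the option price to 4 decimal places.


PV(D) = D * exp(-r * t_d) = 0.8920 * 0.98289852 = 0.87674548
S_0' = S_0 - PV(D) = 46.9900 - 0.87674548 = 46.11325452
d1 = (ln(S_0'/K) + (r + sigma^2/2)*T) / (sigma*sqrt(T)) = 0.31014133
d2 = d1 - sigma*sqrt(T) = 0.11961574
exp(-rT) = 0.96899096
N(-d1) = 0.37822674; N(-d2) = 0.45239377
P = K * exp(-rT) * N(-d2) - S_0' * N(-d1) = 45.6800 * 0.96899096 * 0.45239377 - 46.11325452 * 0.37822674 = 2.5833

Answer: Price = 2.5833


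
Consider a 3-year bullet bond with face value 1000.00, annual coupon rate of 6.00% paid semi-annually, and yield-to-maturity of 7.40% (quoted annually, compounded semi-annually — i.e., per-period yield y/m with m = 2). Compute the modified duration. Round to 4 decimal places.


Answer: Modified duration = 2.6857

Derivation:
Coupon per period c = face * coupon_rate / m = 30.000000
Periods per year m = 2; per-period yield y/m = 0.037000
Number of cashflows N = 6
Cashflows (t years, CF_t, discount factor 1/(1+y/m)^(m*t), PV):
  t = 0.5000: CF_t = 30.000000, DF = 0.964320, PV = 28.929605
  t = 1.0000: CF_t = 30.000000, DF = 0.929913, PV = 27.897401
  t = 1.5000: CF_t = 30.000000, DF = 0.896734, PV = 26.902026
  t = 2.0000: CF_t = 30.000000, DF = 0.864739, PV = 25.942166
  t = 2.5000: CF_t = 30.000000, DF = 0.833885, PV = 25.016553
  t = 3.0000: CF_t = 1030.000000, DF = 0.804132, PV = 828.256183
Price P = sum_t PV_t = 962.943933
First compute Macaulay numerator sum_t t * PV_t:
  t * PV_t at t = 0.5000: 14.464802
  t * PV_t at t = 1.0000: 27.897401
  t * PV_t at t = 1.5000: 40.353039
  t * PV_t at t = 2.0000: 51.884331
  t * PV_t at t = 2.5000: 62.541383
  t * PV_t at t = 3.0000: 2484.768548
Macaulay duration D = 2681.909504 / 962.943933 = 2.785115
Modified duration = D / (1 + y/m) = 2.785115 / (1 + 0.037000) = 2.685742


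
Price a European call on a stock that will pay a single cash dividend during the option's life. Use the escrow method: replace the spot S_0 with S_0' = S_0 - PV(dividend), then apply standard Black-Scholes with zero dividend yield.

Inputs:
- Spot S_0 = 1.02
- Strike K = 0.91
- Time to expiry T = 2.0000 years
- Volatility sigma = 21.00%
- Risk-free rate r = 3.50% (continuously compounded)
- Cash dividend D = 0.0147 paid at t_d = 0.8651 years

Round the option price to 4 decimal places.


PV(D) = D * exp(-r * t_d) = 0.0147 * 0.97017530 = 0.01426158
S_0' = S_0 - PV(D) = 1.0200 - 0.01426158 = 1.00573842
d1 = (ln(S_0'/K) + (r + sigma^2/2)*T) / (sigma*sqrt(T)) = 0.72102231
d2 = d1 - sigma*sqrt(T) = 0.42403746
exp(-rT) = 0.93239382
N(d1) = 0.76455211; N(d2) = 0.66423075
C = S_0' * N(d1) - K * exp(-rT) * N(d2) = 1.00573842 * 0.76455211 - 0.9100 * 0.93239382 * 0.66423075 = 0.2054

Answer: Price = 0.2054


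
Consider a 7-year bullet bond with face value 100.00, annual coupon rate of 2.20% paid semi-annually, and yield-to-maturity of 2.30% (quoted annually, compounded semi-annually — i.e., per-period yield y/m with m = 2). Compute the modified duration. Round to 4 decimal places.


Answer: Modified duration = 6.4498

Derivation:
Coupon per period c = face * coupon_rate / m = 1.100000
Periods per year m = 2; per-period yield y/m = 0.011500
Number of cashflows N = 14
Cashflows (t years, CF_t, discount factor 1/(1+y/m)^(m*t), PV):
  t = 0.5000: CF_t = 1.100000, DF = 0.988631, PV = 1.087494
  t = 1.0000: CF_t = 1.100000, DF = 0.977391, PV = 1.075130
  t = 1.5000: CF_t = 1.100000, DF = 0.966279, PV = 1.062906
  t = 2.0000: CF_t = 1.100000, DF = 0.955293, PV = 1.050822
  t = 2.5000: CF_t = 1.100000, DF = 0.944432, PV = 1.038875
  t = 3.0000: CF_t = 1.100000, DF = 0.933694, PV = 1.027064
  t = 3.5000: CF_t = 1.100000, DF = 0.923079, PV = 1.015387
  t = 4.0000: CF_t = 1.100000, DF = 0.912584, PV = 1.003843
  t = 4.5000: CF_t = 1.100000, DF = 0.902209, PV = 0.992430
  t = 5.0000: CF_t = 1.100000, DF = 0.891951, PV = 0.981146
  t = 5.5000: CF_t = 1.100000, DF = 0.881810, PV = 0.969991
  t = 6.0000: CF_t = 1.100000, DF = 0.871785, PV = 0.958963
  t = 6.5000: CF_t = 1.100000, DF = 0.861873, PV = 0.948061
  t = 7.0000: CF_t = 101.100000, DF = 0.852075, PV = 86.144734
Price P = sum_t PV_t = 99.356846
First compute Macaulay numerator sum_t t * PV_t:
  t * PV_t at t = 0.5000: 0.543747
  t * PV_t at t = 1.0000: 1.075130
  t * PV_t at t = 1.5000: 1.594360
  t * PV_t at t = 2.0000: 2.101644
  t * PV_t at t = 2.5000: 2.597187
  t * PV_t at t = 3.0000: 3.081191
  t * PV_t at t = 3.5000: 3.553853
  t * PV_t at t = 4.0000: 4.015370
  t * PV_t at t = 4.5000: 4.465933
  t * PV_t at t = 5.0000: 4.905732
  t * PV_t at t = 5.5000: 5.334953
  t * PV_t at t = 6.0000: 5.753781
  t * PV_t at t = 6.5000: 6.162395
  t * PV_t at t = 7.0000: 603.013140
Macaulay duration D = 648.198416 / 99.356846 = 6.523943
Modified duration = D / (1 + y/m) = 6.523943 / (1 + 0.011500) = 6.449771


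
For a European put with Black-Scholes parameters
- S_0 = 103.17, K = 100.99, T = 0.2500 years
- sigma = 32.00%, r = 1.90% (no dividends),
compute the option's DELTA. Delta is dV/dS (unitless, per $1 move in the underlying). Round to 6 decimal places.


Answer: Delta = -0.403938

Derivation:
d1 = 0.2431663192; d2 = 0.0831663192
phi(d1) = 0.3873202292; exp(-qT) = 1.0000000000; exp(-rT) = 0.9952612634
N(-d1) = 0.4039382786
Delta = -exp(-qT) * N(-d1) = -1.0000000000 * 0.4039382786 = -0.403938


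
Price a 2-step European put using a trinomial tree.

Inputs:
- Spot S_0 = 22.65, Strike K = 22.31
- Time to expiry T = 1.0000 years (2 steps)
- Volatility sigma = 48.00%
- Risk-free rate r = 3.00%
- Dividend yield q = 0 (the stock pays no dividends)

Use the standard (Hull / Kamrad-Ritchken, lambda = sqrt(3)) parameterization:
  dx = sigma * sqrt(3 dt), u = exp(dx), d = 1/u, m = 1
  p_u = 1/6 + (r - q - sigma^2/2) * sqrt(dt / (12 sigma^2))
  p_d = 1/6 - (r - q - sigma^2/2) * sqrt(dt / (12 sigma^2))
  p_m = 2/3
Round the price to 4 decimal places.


dt = T/N = 0.500000; dx = sigma*sqrt(3*dt) = 0.587878
u = exp(dx) = 1.800164; d = 1/u = 0.555505
p_u = 0.130435, p_m = 0.666667, p_d = 0.202899
Discount per step: exp(-r*dt) = 0.985112
Stock lattice S(k, j) with j the centered position index:
  k=0: S(0,+0) = 22.6500
  k=1: S(1,-1) = 12.5822; S(1,+0) = 22.6500; S(1,+1) = 40.7737
  k=2: S(2,-2) = 6.9895; S(2,-1) = 12.5822; S(2,+0) = 22.6500; S(2,+1) = 40.7737; S(2,+2) = 73.3993
Terminal payoffs V(N, j) = max(K - S_T, 0):
  V(2,-2) = 15.320530; V(2,-1) = 9.727810; V(2,+0) = 0.000000; V(2,+1) = 0.000000; V(2,+2) = 0.000000
Backward induction: V(k, j) = exp(-r*dt) * [p_u * V(k+1, j+1) + p_m * V(k+1, j) + p_d * V(k+1, j-1)]
  V(1,-1) = exp(-r*dt) * [p_u*0.000000 + p_m*9.727810 + p_d*15.320530] = 9.450890
  V(1,+0) = exp(-r*dt) * [p_u*0.000000 + p_m*0.000000 + p_d*9.727810] = 1.944375
  V(1,+1) = exp(-r*dt) * [p_u*0.000000 + p_m*0.000000 + p_d*0.000000] = 0.000000
  V(0,+0) = exp(-r*dt) * [p_u*0.000000 + p_m*1.944375 + p_d*9.450890] = 3.165976

Answer: Price = V(0,0) = 3.1660


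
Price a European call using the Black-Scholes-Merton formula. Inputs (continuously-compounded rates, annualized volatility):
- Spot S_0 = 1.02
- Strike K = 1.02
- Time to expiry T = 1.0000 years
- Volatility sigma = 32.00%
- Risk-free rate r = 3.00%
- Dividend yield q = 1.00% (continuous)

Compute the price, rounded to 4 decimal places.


d1 = (ln(S/K) + (r - q + 0.5*sigma^2) * T) / (sigma * sqrt(T)) = 0.22250000
d2 = d1 - sigma * sqrt(T) = -0.09750000
exp(-rT) = 0.97044553; exp(-qT) = 0.99004983
C = S_0 * exp(-qT) * N(d1) - K * exp(-rT) * N(d2)
N(d1) = 0.58803766; N(d2) = 0.46116467
C = 1.0200 * 0.99004983 * 0.58803766 - 1.0200 * 0.97044553 * 0.46116467 = 0.1373

Answer: Price = 0.1373


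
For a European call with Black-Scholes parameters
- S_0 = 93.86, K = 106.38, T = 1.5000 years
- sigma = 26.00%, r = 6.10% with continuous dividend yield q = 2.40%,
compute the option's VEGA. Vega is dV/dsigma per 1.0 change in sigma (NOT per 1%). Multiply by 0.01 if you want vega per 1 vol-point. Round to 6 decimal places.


Answer: Vega = 44.159839

Derivation:
d1 = -0.0597087587; d2 = -0.3781424252
phi(d1) = 0.3982317721; exp(-qT) = 0.9646402935; exp(-rT) = 0.9125613162
Vega = S * exp(-qT) * phi(d1) * sqrt(T) = 93.8600 * 0.9646402935 * 0.3982317721 * 1.2247448714 = 44.159839


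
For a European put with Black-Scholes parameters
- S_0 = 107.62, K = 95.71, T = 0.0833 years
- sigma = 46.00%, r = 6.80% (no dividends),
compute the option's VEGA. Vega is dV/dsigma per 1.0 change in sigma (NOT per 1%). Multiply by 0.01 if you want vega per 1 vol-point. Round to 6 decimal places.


Answer: Vega = 7.572618

Derivation:
d1 = 0.9924471748; d2 = 0.8596831737
phi(d1) = 0.2437982523; exp(-qT) = 1.0000000000; exp(-rT) = 0.9943516125
Vega = S * exp(-qT) * phi(d1) * sqrt(T) = 107.6200 * 1.0000000000 * 0.2437982523 * 0.2886173938 = 7.572618


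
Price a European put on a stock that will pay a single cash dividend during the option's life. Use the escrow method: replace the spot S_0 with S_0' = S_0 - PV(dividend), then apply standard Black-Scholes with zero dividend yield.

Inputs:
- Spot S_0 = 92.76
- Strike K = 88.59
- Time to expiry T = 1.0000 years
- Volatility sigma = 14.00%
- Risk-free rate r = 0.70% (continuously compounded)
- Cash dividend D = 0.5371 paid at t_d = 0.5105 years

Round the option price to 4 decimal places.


PV(D) = D * exp(-r * t_d) = 0.5371 * 0.99643288 = 0.53518410
S_0' = S_0 - PV(D) = 92.7600 - 0.53518410 = 92.22481590
d1 = (ln(S_0'/K) + (r + sigma^2/2)*T) / (sigma*sqrt(T)) = 0.40721616
d2 = d1 - sigma*sqrt(T) = 0.26721616
exp(-rT) = 0.99302444
N(-d1) = 0.34192462; N(-d2) = 0.39465137
P = K * exp(-rT) * N(-d2) - S_0' * N(-d1) = 88.5900 * 0.99302444 * 0.39465137 - 92.22481590 * 0.34192462 = 3.1843

Answer: Price = 3.1843


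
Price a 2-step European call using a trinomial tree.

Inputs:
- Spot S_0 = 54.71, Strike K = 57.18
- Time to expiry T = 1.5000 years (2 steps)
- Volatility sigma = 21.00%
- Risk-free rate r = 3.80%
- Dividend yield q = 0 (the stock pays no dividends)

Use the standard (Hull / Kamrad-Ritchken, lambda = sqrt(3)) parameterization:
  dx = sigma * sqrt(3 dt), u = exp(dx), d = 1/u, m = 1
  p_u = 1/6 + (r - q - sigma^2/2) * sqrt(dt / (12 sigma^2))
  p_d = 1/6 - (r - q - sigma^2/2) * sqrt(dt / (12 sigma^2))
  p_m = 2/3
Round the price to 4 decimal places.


dt = T/N = 0.750000; dx = sigma*sqrt(3*dt) = 0.315000
u = exp(dx) = 1.370259; d = 1/u = 0.729789
p_u = 0.185655, p_m = 0.666667, p_d = 0.147679
Discount per step: exp(-r*dt) = 0.971902
Stock lattice S(k, j) with j the centered position index:
  k=0: S(0,+0) = 54.7100
  k=1: S(1,-1) = 39.9267; S(1,+0) = 54.7100; S(1,+1) = 74.9669
  k=2: S(2,-2) = 29.1381; S(2,-1) = 39.9267; S(2,+0) = 54.7100; S(2,+1) = 74.9669; S(2,+2) = 102.7241
Terminal payoffs V(N, j) = max(S_T - K, 0):
  V(2,-2) = 0.000000; V(2,-1) = 0.000000; V(2,+0) = 0.000000; V(2,+1) = 17.786887; V(2,+2) = 45.544075
Backward induction: V(k, j) = exp(-r*dt) * [p_u * V(k+1, j+1) + p_m * V(k+1, j) + p_d * V(k+1, j-1)]
  V(1,-1) = exp(-r*dt) * [p_u*0.000000 + p_m*0.000000 + p_d*0.000000] = 0.000000
  V(1,+0) = exp(-r*dt) * [p_u*17.786887 + p_m*0.000000 + p_d*0.000000] = 3.209435
  V(1,+1) = exp(-r*dt) * [p_u*45.544075 + p_m*17.786887 + p_d*0.000000] = 19.742639
  V(0,+0) = exp(-r*dt) * [p_u*19.742639 + p_m*3.209435 + p_d*0.000000] = 5.641833

Answer: Price = V(0,0) = 5.6418


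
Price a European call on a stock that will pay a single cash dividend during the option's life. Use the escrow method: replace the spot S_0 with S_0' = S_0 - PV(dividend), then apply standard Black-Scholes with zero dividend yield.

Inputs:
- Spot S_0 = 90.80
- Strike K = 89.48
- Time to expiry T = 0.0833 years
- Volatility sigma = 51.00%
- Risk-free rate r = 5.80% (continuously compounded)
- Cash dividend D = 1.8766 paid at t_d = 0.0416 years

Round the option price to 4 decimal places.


Answer: Price = 5.1607

Derivation:
PV(D) = D * exp(-r * t_d) = 1.8766 * 0.99759011 = 1.87207760
S_0' = S_0 - PV(D) = 90.8000 - 1.87207760 = 88.92792240
d1 = (ln(S_0'/K) + (r + sigma^2/2)*T) / (sigma*sqrt(T)) = 0.06437459
d2 = d1 - sigma*sqrt(T) = -0.08282028
exp(-rT) = 0.99518025
N(d1) = 0.52566402; N(d2) = 0.46699722
C = S_0' * N(d1) - K * exp(-rT) * N(d2) = 88.92792240 * 0.52566402 - 89.4800 * 0.99518025 * 0.46699722 = 5.1607


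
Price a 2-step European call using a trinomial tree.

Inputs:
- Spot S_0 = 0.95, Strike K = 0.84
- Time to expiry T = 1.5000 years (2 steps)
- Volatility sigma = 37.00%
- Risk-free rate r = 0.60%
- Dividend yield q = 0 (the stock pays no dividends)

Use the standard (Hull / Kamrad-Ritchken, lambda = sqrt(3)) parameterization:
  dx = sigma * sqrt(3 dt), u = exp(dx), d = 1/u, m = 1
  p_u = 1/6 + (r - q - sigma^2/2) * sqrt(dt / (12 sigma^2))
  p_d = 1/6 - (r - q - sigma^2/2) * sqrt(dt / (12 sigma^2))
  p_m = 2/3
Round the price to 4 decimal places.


Answer: Price = V(0,0) = 0.2195

Derivation:
dt = T/N = 0.750000; dx = sigma*sqrt(3*dt) = 0.555000
u = exp(dx) = 1.741941; d = 1/u = 0.574072
p_u = 0.124471, p_m = 0.666667, p_d = 0.208863
Discount per step: exp(-r*dt) = 0.995510
Stock lattice S(k, j) with j the centered position index:
  k=0: S(0,+0) = 0.9500
  k=1: S(1,-1) = 0.5454; S(1,+0) = 0.9500; S(1,+1) = 1.6548
  k=2: S(2,-2) = 0.3131; S(2,-1) = 0.5454; S(2,+0) = 0.9500; S(2,+1) = 1.6548; S(2,+2) = 2.8826
Terminal payoffs V(N, j) = max(S_T - K, 0):
  V(2,-2) = 0.000000; V(2,-1) = 0.000000; V(2,+0) = 0.110000; V(2,+1) = 0.814844; V(2,+2) = 2.042640
Backward induction: V(k, j) = exp(-r*dt) * [p_u * V(k+1, j+1) + p_m * V(k+1, j) + p_d * V(k+1, j-1)]
  V(1,-1) = exp(-r*dt) * [p_u*0.110000 + p_m*0.000000 + p_d*0.000000] = 0.013630
  V(1,+0) = exp(-r*dt) * [p_u*0.814844 + p_m*0.110000 + p_d*0.000000] = 0.173973
  V(1,+1) = exp(-r*dt) * [p_u*2.042640 + p_m*0.814844 + p_d*0.110000] = 0.816769
  V(0,+0) = exp(-r*dt) * [p_u*0.816769 + p_m*0.173973 + p_d*0.013630] = 0.219503


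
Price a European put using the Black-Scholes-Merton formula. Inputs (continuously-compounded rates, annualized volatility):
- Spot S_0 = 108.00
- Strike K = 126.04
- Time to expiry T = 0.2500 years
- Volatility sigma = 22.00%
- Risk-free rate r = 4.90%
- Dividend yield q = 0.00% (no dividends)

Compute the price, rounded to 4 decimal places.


Answer: Price = 17.0944

Derivation:
d1 = (ln(S/K) + (r - q + 0.5*sigma^2) * T) / (sigma * sqrt(T)) = -1.23789173
d2 = d1 - sigma * sqrt(T) = -1.34789173
exp(-rT) = 0.98782473; exp(-qT) = 1.00000000
P = K * exp(-rT) * N(-d2) - S_0 * exp(-qT) * N(-d1)
N(-d1) = 0.89212189; N(-d2) = 0.91115340
P = 126.0400 * 0.98782473 * 0.91115340 - 108.0000 * 1.00000000 * 0.89212189 = 17.0944


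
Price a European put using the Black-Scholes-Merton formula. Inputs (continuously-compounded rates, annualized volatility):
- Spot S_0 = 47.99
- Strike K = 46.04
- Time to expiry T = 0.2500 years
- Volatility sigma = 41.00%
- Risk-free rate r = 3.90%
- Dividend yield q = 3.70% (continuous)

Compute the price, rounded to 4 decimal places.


d1 = (ln(S/K) + (r - q + 0.5*sigma^2) * T) / (sigma * sqrt(T)) = 0.30729060
d2 = d1 - sigma * sqrt(T) = 0.10229060
exp(-rT) = 0.99029738; exp(-qT) = 0.99079265
P = K * exp(-rT) * N(-d2) - S_0 * exp(-qT) * N(-d1)
N(-d1) = 0.37931110; N(-d2) = 0.45926301
P = 46.0400 * 0.99029738 * 0.45926301 - 47.9900 * 0.99079265 * 0.37931110 = 2.9038

Answer: Price = 2.9038


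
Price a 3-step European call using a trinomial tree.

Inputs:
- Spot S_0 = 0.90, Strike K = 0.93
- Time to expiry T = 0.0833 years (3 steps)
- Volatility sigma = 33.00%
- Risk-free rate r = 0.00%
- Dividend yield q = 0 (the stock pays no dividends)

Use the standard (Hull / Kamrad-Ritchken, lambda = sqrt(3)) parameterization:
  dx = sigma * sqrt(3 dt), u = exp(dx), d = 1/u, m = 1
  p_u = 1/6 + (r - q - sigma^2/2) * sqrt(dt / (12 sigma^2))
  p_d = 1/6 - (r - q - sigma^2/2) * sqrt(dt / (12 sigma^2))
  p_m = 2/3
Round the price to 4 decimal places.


Answer: Price = V(0,0) = 0.0226

Derivation:
dt = T/N = 0.027767; dx = sigma*sqrt(3*dt) = 0.095244
u = exp(dx) = 1.099927; d = 1/u = 0.909151
p_u = 0.158730, p_m = 0.666667, p_d = 0.174604
Discount per step: exp(-r*dt) = 1.000000
Stock lattice S(k, j) with j the centered position index:
  k=0: S(0,+0) = 0.9000
  k=1: S(1,-1) = 0.8182; S(1,+0) = 0.9000; S(1,+1) = 0.9899
  k=2: S(2,-2) = 0.7439; S(2,-1) = 0.8182; S(2,+0) = 0.9000; S(2,+1) = 0.9899; S(2,+2) = 1.0889
  k=3: S(3,-3) = 0.6763; S(3,-2) = 0.7439; S(3,-1) = 0.8182; S(3,+0) = 0.9000; S(3,+1) = 0.9899; S(3,+2) = 1.0889; S(3,+3) = 1.1977
Terminal payoffs V(N, j) = max(S_T - K, 0):
  V(3,-3) = 0.000000; V(3,-2) = 0.000000; V(3,-1) = 0.000000; V(3,+0) = 0.000000; V(3,+1) = 0.059934; V(3,+2) = 0.158855; V(3,+3) = 0.267661
Backward induction: V(k, j) = exp(-r*dt) * [p_u * V(k+1, j+1) + p_m * V(k+1, j) + p_d * V(k+1, j-1)]
  V(2,-2) = exp(-r*dt) * [p_u*0.000000 + p_m*0.000000 + p_d*0.000000] = 0.000000
  V(2,-1) = exp(-r*dt) * [p_u*0.000000 + p_m*0.000000 + p_d*0.000000] = 0.000000
  V(2,+0) = exp(-r*dt) * [p_u*0.059934 + p_m*0.000000 + p_d*0.000000] = 0.009513
  V(2,+1) = exp(-r*dt) * [p_u*0.158855 + p_m*0.059934 + p_d*0.000000] = 0.065171
  V(2,+2) = exp(-r*dt) * [p_u*0.267661 + p_m*0.158855 + p_d*0.059934] = 0.158854
  V(1,-1) = exp(-r*dt) * [p_u*0.009513 + p_m*0.000000 + p_d*0.000000] = 0.001510
  V(1,+0) = exp(-r*dt) * [p_u*0.065171 + p_m*0.009513 + p_d*0.000000] = 0.016687
  V(1,+1) = exp(-r*dt) * [p_u*0.158854 + p_m*0.065171 + p_d*0.009513] = 0.070323
  V(0,+0) = exp(-r*dt) * [p_u*0.070323 + p_m*0.016687 + p_d*0.001510] = 0.022551


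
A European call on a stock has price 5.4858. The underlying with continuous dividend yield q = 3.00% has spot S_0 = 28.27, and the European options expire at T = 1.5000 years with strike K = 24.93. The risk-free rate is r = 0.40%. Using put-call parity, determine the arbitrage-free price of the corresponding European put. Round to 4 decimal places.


Answer: Put price = 3.2406

Derivation:
Put-call parity: C - P = S_0 * exp(-qT) - K * exp(-rT).
S_0 * exp(-qT) = 28.2700 * 0.95599748 = 27.02604881
K * exp(-rT) = 24.9300 * 0.99401796 = 24.78086784
P = C - S*exp(-qT) + K*exp(-rT)
P = 5.4858 - 27.02604881 + 24.78086784 = 3.2406


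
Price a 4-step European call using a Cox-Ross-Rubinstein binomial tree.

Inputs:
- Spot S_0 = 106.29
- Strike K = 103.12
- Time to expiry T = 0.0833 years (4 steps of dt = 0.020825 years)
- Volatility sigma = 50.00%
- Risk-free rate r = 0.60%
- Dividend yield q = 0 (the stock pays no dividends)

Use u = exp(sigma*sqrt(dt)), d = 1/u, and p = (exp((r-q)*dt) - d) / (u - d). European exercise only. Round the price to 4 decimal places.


Answer: Price = V(0,0) = 7.8675

Derivation:
dt = T/N = 0.020825
u = exp(sigma*sqrt(dt)) = 1.074821; d = 1/u = 0.930387
p = (exp((r-q)*dt) - d) / (u - d) = 0.482834
Discount per step: exp(-r*dt) = 0.999875
Stock lattice S(k, i) with i counting down-moves:
  k=0: S(0,0) = 106.2900
  k=1: S(1,0) = 114.2427; S(1,1) = 98.8909
  k=2: S(2,0) = 122.7905; S(2,1) = 106.2900; S(2,2) = 92.0068
  k=3: S(3,0) = 131.9779; S(3,1) = 114.2427; S(3,2) = 98.8909; S(3,3) = 85.6020
  k=4: S(4,0) = 141.8526; S(4,1) = 122.7905; S(4,2) = 106.2900; S(4,3) = 92.0068; S(4,4) = 79.6430
Terminal payoffs V(N, i) = max(S_T - K, 0):
  V(4,0) = 38.732616; V(4,1) = 19.670531; V(4,2) = 3.170000; V(4,3) = 0.000000; V(4,4) = 0.000000
Backward induction: V(k, i) = exp(-r*dt) * [p * V(k+1, i) + (1-p) * V(k+1, i+1)].
  V(3,0) = exp(-r*dt) * [p*38.732616 + (1-p)*19.670531] = 28.870753
  V(3,1) = exp(-r*dt) * [p*19.670531 + (1-p)*3.170000] = 11.135632
  V(3,2) = exp(-r*dt) * [p*3.170000 + (1-p)*0.000000] = 1.530394
  V(3,3) = exp(-r*dt) * [p*0.000000 + (1-p)*0.000000] = 0.000000
  V(2,0) = exp(-r*dt) * [p*28.870753 + (1-p)*11.135632] = 19.696298
  V(2,1) = exp(-r*dt) * [p*11.135632 + (1-p)*1.530394] = 6.167363
  V(2,2) = exp(-r*dt) * [p*1.530394 + (1-p)*0.000000] = 0.738834
  V(1,0) = exp(-r*dt) * [p*19.696298 + (1-p)*6.167363] = 12.698011
  V(1,1) = exp(-r*dt) * [p*6.167363 + (1-p)*0.738834] = 3.359495
  V(0,0) = exp(-r*dt) * [p*12.698011 + (1-p)*3.359495] = 7.867468


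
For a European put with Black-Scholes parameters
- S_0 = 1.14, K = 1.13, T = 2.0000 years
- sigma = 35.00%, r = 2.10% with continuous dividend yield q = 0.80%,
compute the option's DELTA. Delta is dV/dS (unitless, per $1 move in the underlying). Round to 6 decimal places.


d1 = 0.3178154657; d2 = -0.1771592811
phi(d1) = 0.3792946754; exp(-qT) = 0.9841273201; exp(-rT) = 0.9588697806
N(-d1) = 0.3753124593
Delta = -exp(-qT) * N(-d1) = -0.9841273201 * 0.3753124593 = -0.369355

Answer: Delta = -0.369355


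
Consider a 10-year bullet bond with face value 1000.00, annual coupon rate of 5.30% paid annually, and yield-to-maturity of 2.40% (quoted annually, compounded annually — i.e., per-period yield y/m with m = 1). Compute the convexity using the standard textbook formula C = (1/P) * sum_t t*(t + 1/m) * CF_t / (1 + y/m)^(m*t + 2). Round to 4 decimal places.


Answer: Convexity = 80.6959

Derivation:
Coupon per period c = face * coupon_rate / m = 53.000000
Periods per year m = 1; per-period yield y/m = 0.024000
Number of cashflows N = 10
Cashflows (t years, CF_t, discount factor 1/(1+y/m)^(m*t), PV):
  t = 1.0000: CF_t = 53.000000, DF = 0.976562, PV = 51.757812
  t = 2.0000: CF_t = 53.000000, DF = 0.953674, PV = 50.544739
  t = 3.0000: CF_t = 53.000000, DF = 0.931323, PV = 49.360096
  t = 4.0000: CF_t = 53.000000, DF = 0.909495, PV = 48.203219
  t = 5.0000: CF_t = 53.000000, DF = 0.888178, PV = 47.073456
  t = 6.0000: CF_t = 53.000000, DF = 0.867362, PV = 45.970172
  t = 7.0000: CF_t = 53.000000, DF = 0.847033, PV = 44.892746
  t = 8.0000: CF_t = 53.000000, DF = 0.827181, PV = 43.840572
  t = 9.0000: CF_t = 53.000000, DF = 0.807794, PV = 42.813059
  t = 10.0000: CF_t = 1053.000000, DF = 0.788861, PV = 830.670533
Price P = sum_t PV_t = 1255.126406
Convexity numerator sum_t t*(t + 1/m) * CF_t / (1+y/m)^(m*t + 2):
  t = 1.0000: term = 98.720193
  t = 2.0000: term = 289.219315
  t = 3.0000: term = 564.881475
  t = 4.0000: term = 919.403442
  t = 5.0000: term = 1346.782386
  t = 6.0000: term = 1841.304044
  t = 7.0000: term = 2397.531307
  t = 8.0000: term = 3010.293214
  t = 9.0000: term = 3674.674334
  t = 10.0000: term = 87140.806820
Convexity = (1/P) * sum = 101283.616530 / 1255.126406 = 80.695949
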